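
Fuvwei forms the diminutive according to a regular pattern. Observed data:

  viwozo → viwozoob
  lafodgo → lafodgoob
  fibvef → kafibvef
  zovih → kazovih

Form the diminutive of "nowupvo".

nowupvoob

"nowupvo" ends in -o. The stems ending in -o (viwozo → viwozoob, lafodgo → lafodgoob) add -ob.
The other pattern: stems ending in -f or -h add the prefix ka-.
So nowupvo → nowupvoob.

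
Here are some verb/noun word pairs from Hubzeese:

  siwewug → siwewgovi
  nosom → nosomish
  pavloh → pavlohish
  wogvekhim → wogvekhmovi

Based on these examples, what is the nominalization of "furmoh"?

nosom and wogvekhim both end in -m yet inflect differently (nosomish, wogvekhmovi), so the final letter is not what conditions the rule; the last vowel is.
"furmoh" has last vowel 'o'. The stems whose last vowel is 'o' (pavloh → pavlohish, nosom → nosomish) add -ish.
The other pattern: stems whose last vowel is 'i' or 'u' delete the last vowel and add -ovi.
So furmoh → furmohish.

furmohish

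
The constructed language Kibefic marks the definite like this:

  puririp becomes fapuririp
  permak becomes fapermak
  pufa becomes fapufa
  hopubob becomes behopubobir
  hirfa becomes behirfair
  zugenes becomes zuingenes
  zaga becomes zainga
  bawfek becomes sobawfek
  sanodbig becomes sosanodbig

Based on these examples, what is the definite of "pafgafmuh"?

pufa and hirfa both end in -a yet inflect differently (fapufa, behirfair), so the final letter is not what conditions the rule; the first letter is.
"pafgafmuh" begins with p-. The stems beginning with p- (puririp → fapuririp, permak → fapermak, pufa → fapufa) add the prefix fa-.
The other patterns: stems beginning with h- add be- … -ir around the stem; stems beginning with z- insert -in- after the first vowel; stems beginning with b- or s- add the prefix so-.
So pafgafmuh → fapafgafmuh.

fapafgafmuh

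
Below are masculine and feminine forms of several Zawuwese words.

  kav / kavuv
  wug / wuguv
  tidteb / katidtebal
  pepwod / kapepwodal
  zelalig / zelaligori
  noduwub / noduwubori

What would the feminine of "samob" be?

kasamobal

"samob" has 2 vowels. The stems with 2 vowels (tidteb → katidtebal, pepwod → kapepwodal) add ka- … -al around the stem.
The other patterns: stems with 1 vowel add -uv; stems with 3 vowels add -ori.
So samob → kasamobal.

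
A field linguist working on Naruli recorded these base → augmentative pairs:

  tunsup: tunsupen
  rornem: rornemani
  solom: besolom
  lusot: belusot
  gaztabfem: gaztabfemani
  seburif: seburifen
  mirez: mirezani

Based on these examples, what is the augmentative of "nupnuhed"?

nupnuhedani

gaztabfem and solom both end in -m yet inflect differently (gaztabfemani, besolom), so the final letter is not what conditions the rule; the last vowel is.
"nupnuhed" has last vowel 'e'. The stems whose last vowel is 'e' (mirez → mirezani, gaztabfem → gaztabfemani, rornem → rornemani) add -ani.
The other patterns: stems whose last vowel is 'o' add the prefix be-; stems whose last vowel is 'i' or 'u' add -en.
So nupnuhed → nupnuhedani.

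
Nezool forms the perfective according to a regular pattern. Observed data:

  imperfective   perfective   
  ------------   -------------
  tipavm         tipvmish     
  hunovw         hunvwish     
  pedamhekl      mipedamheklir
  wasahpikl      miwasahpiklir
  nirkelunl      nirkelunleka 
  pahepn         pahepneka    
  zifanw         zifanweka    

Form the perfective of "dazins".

pedamhekl and nirkelunl both end in -l yet inflect differently (mipedamheklir, nirkelunleka), so the final letter is not what conditions the rule; the second-to-last letter is.
"dazins" has second-to-last letter 'n'. The stems whose second-to-last letter is 'n' (nirkelunl → nirkelunleka, zifanw → zifanweka) add -eka.
The other patterns: stems whose second-to-last letter is 'v' delete the last vowel and add -ish; stems whose second-to-last letter is 'k' add mi- … -ir around the stem.
So dazins → dazinseka.

dazinseka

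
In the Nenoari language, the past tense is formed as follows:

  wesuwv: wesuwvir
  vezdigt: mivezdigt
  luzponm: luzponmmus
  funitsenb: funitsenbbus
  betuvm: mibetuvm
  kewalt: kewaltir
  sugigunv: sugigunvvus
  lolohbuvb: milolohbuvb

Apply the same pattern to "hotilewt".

hotilewtir

lolohbuvb and funitsenb both end in -b yet inflect differently (milolohbuvb, funitsenbbus), so the final letter is not what conditions the rule; the second-to-last letter is.
"hotilewt" has second-to-last letter 'w'. The one such stem in the data (wesuwv → wesuwvir) adds -ir, so the same rule applies.
The other patterns: stems whose second-to-last letter is 'g' or 'v' add the prefix mi-; stems whose second-to-last letter is 'n' double the final consonant and add -us.
So hotilewt → hotilewtir.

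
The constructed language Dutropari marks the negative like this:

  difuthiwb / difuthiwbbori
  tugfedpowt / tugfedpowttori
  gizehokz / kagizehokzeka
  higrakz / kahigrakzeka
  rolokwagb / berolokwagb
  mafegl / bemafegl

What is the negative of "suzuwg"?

"suzuwg" has second-to-last letter 'w'. The stems whose second-to-last letter is 'w' (difuthiwb → difuthiwbbori, tugfedpowt → tugfedpowttori) double the final consonant and add -ori.
So suzuwg → suzuwggori.

suzuwggori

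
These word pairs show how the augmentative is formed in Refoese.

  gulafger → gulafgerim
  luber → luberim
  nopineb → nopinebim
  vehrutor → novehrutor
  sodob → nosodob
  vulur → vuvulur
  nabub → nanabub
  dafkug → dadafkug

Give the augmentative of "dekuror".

nodekuror

"dekuror" has last vowel 'o'. The stems whose last vowel is 'o' (vehrutor → novehrutor, sodob → nosodob) add the prefix no-.
The other patterns: stems whose last vowel is 'e' add -im; stems whose last vowel is 'u' repeat the first consonant+vowel as a prefix.
So dekuror → nodekuror.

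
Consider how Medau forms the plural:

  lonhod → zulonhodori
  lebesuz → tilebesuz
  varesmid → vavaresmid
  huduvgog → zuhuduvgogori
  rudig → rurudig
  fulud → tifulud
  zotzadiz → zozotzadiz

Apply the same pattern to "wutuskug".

"wutuskug" has last vowel 'u'. The stems whose last vowel is 'u' (fulud → tifulud, lebesuz → tilebesuz) add the prefix ti-.
The other patterns: stems whose last vowel is 'i' repeat the first consonant+vowel as a prefix; stems whose last vowel is 'o' add zu- … -ori around the stem.
So wutuskug → tiwutuskug.

tiwutuskug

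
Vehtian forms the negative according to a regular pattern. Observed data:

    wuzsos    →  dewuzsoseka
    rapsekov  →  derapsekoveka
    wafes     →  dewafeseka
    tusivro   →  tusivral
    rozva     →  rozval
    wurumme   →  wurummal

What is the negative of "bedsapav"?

debedsapaveka

wuzsos and tusivro both have last vowel 'o' yet inflect differently (dewuzsoseka, tusivral), so the last vowel is not what conditions the rule; whether the stem ends in a vowel or a consonant is.
"bedsapav" ends in a consonant. The stems ending in a consonant (wuzsos → dewuzsoseka, rapsekov → derapsekoveka, wafes → dewafeseka) add de- … -eka around the stem.
So bedsapav → debedsapaveka.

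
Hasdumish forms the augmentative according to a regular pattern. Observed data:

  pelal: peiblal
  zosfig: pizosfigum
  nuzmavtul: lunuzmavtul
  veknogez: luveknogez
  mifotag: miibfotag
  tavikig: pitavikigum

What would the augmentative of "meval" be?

meibval

tavikig and mifotag both end in -g yet inflect differently (pitavikigum, miibfotag), so the final letter is not what conditions the rule; the last vowel is.
"meval" has last vowel 'a'. The stems whose last vowel is 'a' (pelal → peiblal, mifotag → miibfotag) insert -ib- after the first vowel.
The other patterns: stems whose last vowel is 'i' add pi- … -um around the stem; stems whose last vowel is 'e' or 'u' add the prefix lu-.
So meval → meibval.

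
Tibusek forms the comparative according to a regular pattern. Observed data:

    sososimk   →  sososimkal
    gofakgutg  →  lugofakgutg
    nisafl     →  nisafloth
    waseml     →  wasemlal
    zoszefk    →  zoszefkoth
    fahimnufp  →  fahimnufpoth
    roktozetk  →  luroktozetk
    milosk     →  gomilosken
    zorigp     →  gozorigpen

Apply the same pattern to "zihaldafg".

roktozetk and sososimk both end in -k yet inflect differently (luroktozetk, sososimkal), so the final letter is not what conditions the rule; the second-to-last letter is.
"zihaldafg" has second-to-last letter 'f'. The stems whose second-to-last letter is 'f' (zoszefk → zoszefkoth, fahimnufp → fahimnufpoth, nisafl → nisafloth) add -oth.
The other patterns: stems whose second-to-last letter is 't' add the prefix lu-; stems whose second-to-last letter is 'm' add -al; stems whose second-to-last letter is 'g' or 's' add go- … -en around the stem.
So zihaldafg → zihaldafgoth.

zihaldafgoth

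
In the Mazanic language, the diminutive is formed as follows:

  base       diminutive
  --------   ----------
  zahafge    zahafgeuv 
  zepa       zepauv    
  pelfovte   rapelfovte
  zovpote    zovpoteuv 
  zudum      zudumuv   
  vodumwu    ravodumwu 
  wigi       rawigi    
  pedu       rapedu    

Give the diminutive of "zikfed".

zahafge and pelfovte both end in -e yet inflect differently (zahafgeuv, rapelfovte), so the final letter is not what conditions the rule; the first letter is.
"zikfed" begins with z-. The stems beginning with z- (zahafge → zahafgeuv, zepa → zepauv, zudum → zudumuv) add -uv.
The other pattern: stems beginning with p-, v- or w- add the prefix ra-.
So zikfed → zikfeduv.

zikfeduv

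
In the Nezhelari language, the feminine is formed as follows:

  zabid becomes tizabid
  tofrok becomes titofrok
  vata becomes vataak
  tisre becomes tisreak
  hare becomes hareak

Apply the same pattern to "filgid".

tifilgid

tisre and tofrok both begin with t- yet inflect differently (tisreak, titofrok), so the first letter is not what conditions the rule; whether the stem ends in a vowel or a consonant is.
"filgid" ends in a consonant. The stems ending in a consonant (zabid → tizabid, tofrok → titofrok) add the prefix ti-.
The other pattern: stems ending in a vowel add -ak.
So filgid → tifilgid.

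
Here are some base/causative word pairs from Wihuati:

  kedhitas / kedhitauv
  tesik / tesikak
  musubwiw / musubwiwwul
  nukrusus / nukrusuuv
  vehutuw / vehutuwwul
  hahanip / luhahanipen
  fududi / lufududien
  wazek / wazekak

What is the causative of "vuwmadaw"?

nukrusus and vehutuw both have last vowel 'u' yet inflect differently (nukrusuuv, vehutuwwul), so the last vowel is not what conditions the rule; the final letter is.
"vuwmadaw" ends in -w. The stems ending in -w (vehutuw → vehutuwwul, musubwiw → musubwiwwul) double the final consonant and add -ul.
So vuwmadaw → vuwmadawwul.

vuwmadawwul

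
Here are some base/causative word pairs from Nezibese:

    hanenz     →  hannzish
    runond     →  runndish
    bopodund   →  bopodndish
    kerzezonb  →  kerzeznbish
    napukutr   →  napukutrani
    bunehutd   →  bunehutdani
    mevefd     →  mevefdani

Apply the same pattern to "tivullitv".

tivullitvani

"tivullitv" has second-to-last letter 't'. The stems whose second-to-last letter is 't' (napukutr → napukutrani, bunehutd → bunehutdani) add -ani.
The other pattern: stems whose second-to-last letter is 'n' delete the last vowel and add -ish.
So tivullitv → tivullitvani.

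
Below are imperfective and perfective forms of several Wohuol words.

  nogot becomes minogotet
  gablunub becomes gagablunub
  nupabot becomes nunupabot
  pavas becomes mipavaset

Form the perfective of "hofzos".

nupabot and nogot both end in -t yet inflect differently (nunupabot, minogotet), so the final letter is not what conditions the rule; the number of vowels is.
"hofzos" has 2 vowels. The stems with 2 vowels (nogot → minogotet, pavas → mipavaset) add mi- … -et around the stem.
The other pattern: stems with 3 vowels repeat the first consonant+vowel as a prefix.
So hofzos → mihofzoset.

mihofzoset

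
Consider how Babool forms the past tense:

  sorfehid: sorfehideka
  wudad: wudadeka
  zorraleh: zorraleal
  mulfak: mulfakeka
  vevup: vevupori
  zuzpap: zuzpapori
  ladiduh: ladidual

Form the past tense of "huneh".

huneal

ladiduh and vevup both have last vowel 'u' yet inflect differently (ladidual, vevupori), so the last vowel is not what conditions the rule; the final letter is.
"huneh" ends in -h. The stems ending in -h (ladiduh → ladidual, zorraleh → zorraleal) drop the final letter and add -al.
The other patterns: stems ending in -p add -ori; stems ending in -d or -k add -eka.
So huneh → huneal.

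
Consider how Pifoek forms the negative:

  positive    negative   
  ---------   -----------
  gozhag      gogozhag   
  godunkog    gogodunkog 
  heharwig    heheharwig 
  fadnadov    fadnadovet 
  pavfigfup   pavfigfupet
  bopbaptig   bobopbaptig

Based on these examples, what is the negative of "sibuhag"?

sisibuhag

godunkog and fadnadov both have last vowel 'o' yet inflect differently (gogodunkog, fadnadovet), so the last vowel is not what conditions the rule; the final letter is.
"sibuhag" ends in -g. The stems ending in -g (godunkog → gogodunkog, gozhag → gogozhag, heharwig → heheharwig) repeat the first consonant+vowel as a prefix.
So sibuhag → sisibuhag.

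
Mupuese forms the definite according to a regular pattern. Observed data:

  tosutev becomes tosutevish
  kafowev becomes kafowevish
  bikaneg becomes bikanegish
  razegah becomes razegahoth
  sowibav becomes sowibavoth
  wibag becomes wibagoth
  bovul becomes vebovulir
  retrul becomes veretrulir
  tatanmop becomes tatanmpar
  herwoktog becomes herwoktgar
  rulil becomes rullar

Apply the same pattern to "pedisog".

pedisgar

tosutev and sowibav both end in -v yet inflect differently (tosutevish, sowibavoth), so the final letter is not what conditions the rule; the last vowel is.
"pedisog" has last vowel 'o'. The stems whose last vowel is 'o' (tatanmop → tatanmpar, herwoktog → herwoktgar) delete the last vowel and add -ar.
So pedisog → pedisgar.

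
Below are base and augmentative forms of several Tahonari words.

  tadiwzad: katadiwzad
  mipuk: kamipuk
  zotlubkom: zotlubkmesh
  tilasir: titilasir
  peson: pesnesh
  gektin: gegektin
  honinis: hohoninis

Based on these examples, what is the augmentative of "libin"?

lilibin

gektin and peson both end in -n yet inflect differently (gegektin, pesnesh), so the final letter is not what conditions the rule; the last vowel is.
"libin" has last vowel 'i'. The stems whose last vowel is 'i' (honinis → hohoninis, gektin → gegektin, tilasir → titilasir) repeat the first consonant+vowel as a prefix.
The other patterns: stems whose last vowel is 'o' delete the last vowel and add -esh; stems whose last vowel is 'a' or 'u' add the prefix ka-.
So libin → lilibin.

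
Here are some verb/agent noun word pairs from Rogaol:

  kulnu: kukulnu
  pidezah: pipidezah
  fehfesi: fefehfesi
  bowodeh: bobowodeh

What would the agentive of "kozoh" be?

kokozoh

Every pair shown (kulnu → kukulnu, pidezah → pipidezah, fehfesi → fefehfesi, …) follows the same rule: repeat the first consonant+vowel as a prefix.
So kozoh → kokozoh.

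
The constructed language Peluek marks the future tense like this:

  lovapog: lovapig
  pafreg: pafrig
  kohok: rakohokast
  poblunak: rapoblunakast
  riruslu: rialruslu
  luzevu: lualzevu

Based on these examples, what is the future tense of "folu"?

lovapog and kohok both have last vowel 'o' yet inflect differently (lovapig, rakohokast), so the last vowel is not what conditions the rule; the final letter is.
"folu" ends in -u. The stems ending in -u (riruslu → rialruslu, luzevu → lualzevu) insert -al- after the first vowel.
The other patterns: stems ending in -g change the last vowel to 'i'; stems ending in -k add ra- … -ast around the stem.
So folu → foallu.

foallu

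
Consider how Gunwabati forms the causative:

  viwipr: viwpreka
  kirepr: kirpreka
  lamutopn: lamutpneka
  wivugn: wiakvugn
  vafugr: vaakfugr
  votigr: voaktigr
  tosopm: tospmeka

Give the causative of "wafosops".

kirepr and vafugr both end in -r yet inflect differently (kirpreka, vaakfugr), so the final letter is not what conditions the rule; the second-to-last letter is.
"wafosops" has second-to-last letter 'p'. The stems whose second-to-last letter is 'p' (kirepr → kirpreka, viwipr → viwpreka, lamutopn → lamutpneka) delete the last vowel and add -eka.
The other pattern: stems whose second-to-last letter is 'g' insert -ak- after the first vowel.
So wafosops → wafospseka.

wafospseka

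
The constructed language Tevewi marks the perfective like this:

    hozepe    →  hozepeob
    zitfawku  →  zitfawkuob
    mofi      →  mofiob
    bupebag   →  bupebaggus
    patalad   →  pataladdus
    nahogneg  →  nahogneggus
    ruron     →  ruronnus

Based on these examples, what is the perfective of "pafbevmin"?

pafbevminnus

hozepe and nahogneg both have last vowel 'e' yet inflect differently (hozepeob, nahogneggus), so the last vowel is not what conditions the rule; whether the stem ends in a vowel or a consonant is.
"pafbevmin" ends in a consonant. The stems ending in a consonant (bupebag → bupebaggus, patalad → pataladdus, nahogneg → nahogneggus) double the final consonant and add -us.
The other pattern: stems ending in a vowel add -ob.
So pafbevmin → pafbevminnus.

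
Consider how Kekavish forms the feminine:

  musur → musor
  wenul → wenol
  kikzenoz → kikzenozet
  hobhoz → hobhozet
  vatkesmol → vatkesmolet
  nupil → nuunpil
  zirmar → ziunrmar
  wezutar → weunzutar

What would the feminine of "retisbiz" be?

reuntisbiz

wenul and vatkesmol both end in -l yet inflect differently (wenol, vatkesmolet), so the final letter is not what conditions the rule; the last vowel is.
"retisbiz" has last vowel 'i'. The one such stem in the data (nupil → nuunpil) inserts -un- after the first vowel (as do zirmar, wezutar), so the same rule applies.
So retisbiz → reuntisbiz.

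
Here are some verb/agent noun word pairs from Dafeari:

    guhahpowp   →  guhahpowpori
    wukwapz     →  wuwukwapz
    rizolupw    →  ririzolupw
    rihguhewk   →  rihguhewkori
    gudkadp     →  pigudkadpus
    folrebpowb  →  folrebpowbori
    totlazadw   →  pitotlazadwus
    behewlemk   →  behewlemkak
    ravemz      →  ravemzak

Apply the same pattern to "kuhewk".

rizolupw and totlazadw both end in -w yet inflect differently (ririzolupw, pitotlazadwus), so the final letter is not what conditions the rule; the second-to-last letter is.
"kuhewk" has second-to-last letter 'w'. The stems whose second-to-last letter is 'w' (rihguhewk → rihguhewkori, guhahpowp → guhahpowpori, folrebpowb → folrebpowbori) add -ori.
So kuhewk → kuhewkori.

kuhewkori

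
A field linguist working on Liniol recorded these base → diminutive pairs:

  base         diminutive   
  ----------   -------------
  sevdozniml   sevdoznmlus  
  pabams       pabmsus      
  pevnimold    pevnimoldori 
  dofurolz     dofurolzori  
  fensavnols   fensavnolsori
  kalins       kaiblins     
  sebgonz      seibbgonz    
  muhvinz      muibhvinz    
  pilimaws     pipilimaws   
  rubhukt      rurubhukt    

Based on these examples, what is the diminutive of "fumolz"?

fumolzori

pabams and fensavnols both end in -s yet inflect differently (pabmsus, fensavnolsori), so the final letter is not what conditions the rule; the second-to-last letter is.
"fumolz" has second-to-last letter 'l'. The stems whose second-to-last letter is 'l' (pevnimold → pevnimoldori, dofurolz → dofurolzori, fensavnols → fensavnolsori) add -ori.
The other patterns: stems whose second-to-last letter is 'm' delete the last vowel and add -us; stems whose second-to-last letter is 'n' insert -ib- after the first vowel; stems whose second-to-last letter is 'k' or 'w' repeat the first consonant+vowel as a prefix.
So fumolz → fumolzori.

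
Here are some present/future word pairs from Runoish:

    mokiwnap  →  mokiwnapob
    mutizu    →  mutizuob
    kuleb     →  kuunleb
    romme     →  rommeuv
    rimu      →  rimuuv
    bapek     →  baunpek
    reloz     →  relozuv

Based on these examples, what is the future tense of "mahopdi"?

mahopdiob

"mahopdi" begins with m-. The stems beginning with m- (mokiwnap → mokiwnapob, mutizu → mutizuob) add -ob.
So mahopdi → mahopdiob.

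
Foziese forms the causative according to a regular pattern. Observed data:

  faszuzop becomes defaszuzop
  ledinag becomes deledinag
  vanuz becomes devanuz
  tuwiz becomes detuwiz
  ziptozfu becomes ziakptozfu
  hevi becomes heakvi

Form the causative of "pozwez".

vanuz and ziptozfu both have last vowel 'u' yet inflect differently (devanuz, ziakptozfu), so the last vowel is not what conditions the rule; whether the stem ends in a vowel or a consonant is.
"pozwez" ends in a consonant. The stems ending in a consonant (faszuzop → defaszuzop, ledinag → deledinag, vanuz → devanuz) add the prefix de-.
The other pattern: stems ending in a vowel insert -ak- after the first vowel.
So pozwez → depozwez.

depozwez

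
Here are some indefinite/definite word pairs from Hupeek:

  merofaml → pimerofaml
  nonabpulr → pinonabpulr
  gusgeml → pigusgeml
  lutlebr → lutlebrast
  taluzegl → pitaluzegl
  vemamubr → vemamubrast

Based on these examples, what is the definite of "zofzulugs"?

vemamubr and nonabpulr both end in -r yet inflect differently (vemamubrast, pinonabpulr), so the final letter is not what conditions the rule; the second-to-last letter is.
"zofzulugs" has second-to-last letter 'g'. The one such stem in the data (taluzegl → pitaluzegl) adds the prefix pi-, so the same rule applies.
So zofzulugs → pizofzulugs.

pizofzulugs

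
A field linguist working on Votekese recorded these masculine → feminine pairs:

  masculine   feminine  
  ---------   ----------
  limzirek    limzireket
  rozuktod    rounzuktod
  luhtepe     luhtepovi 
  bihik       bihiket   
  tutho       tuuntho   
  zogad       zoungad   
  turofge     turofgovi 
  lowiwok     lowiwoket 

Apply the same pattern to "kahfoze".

kahfozovi

"kahfoze" ends in -e. The stems ending in -e (luhtepe → luhtepovi, turofge → turofgovi) drop the final letter and add -ovi.
So kahfoze → kahfozovi.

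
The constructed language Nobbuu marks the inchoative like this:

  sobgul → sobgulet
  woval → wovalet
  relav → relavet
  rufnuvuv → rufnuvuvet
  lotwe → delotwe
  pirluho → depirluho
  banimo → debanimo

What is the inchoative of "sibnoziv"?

sobgul and lotwe both have 2 vowels yet inflect differently (sobgulet, delotwe), so the number of vowels is not what conditions the rule; whether the stem ends in a vowel or a consonant is.
"sibnoziv" ends in a consonant. The stems ending in a consonant (sobgul → sobgulet, woval → wovalet, relav → relavet) add -et.
So sibnoziv → sibnozivet.

sibnozivet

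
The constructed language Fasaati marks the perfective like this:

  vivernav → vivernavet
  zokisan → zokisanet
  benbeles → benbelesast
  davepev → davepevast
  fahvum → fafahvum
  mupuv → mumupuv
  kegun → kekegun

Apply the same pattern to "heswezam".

heswezamet

vivernav and davepev both end in -v yet inflect differently (vivernavet, davepevast), so the final letter is not what conditions the rule; the last vowel is.
"heswezam" has last vowel 'a'. The stems whose last vowel is 'a' (vivernav → vivernavet, zokisan → zokisanet) add -et.
So heswezam → heswezamet.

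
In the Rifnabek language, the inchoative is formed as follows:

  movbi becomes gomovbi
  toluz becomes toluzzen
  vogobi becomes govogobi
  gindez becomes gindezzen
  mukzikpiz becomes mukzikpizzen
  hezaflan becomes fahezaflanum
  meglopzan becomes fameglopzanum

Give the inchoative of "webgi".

gowebgi

vogobi and mukzikpiz both have last vowel 'i' yet inflect differently (govogobi, mukzikpizzen), so the last vowel is not what conditions the rule; the final letter is.
"webgi" ends in -i. The stems ending in -i (vogobi → govogobi, movbi → gomovbi) add the prefix go-.
The other patterns: stems ending in -z double the final consonant and add -en; stems ending in -n add fa- … -um around the stem.
So webgi → gowebgi.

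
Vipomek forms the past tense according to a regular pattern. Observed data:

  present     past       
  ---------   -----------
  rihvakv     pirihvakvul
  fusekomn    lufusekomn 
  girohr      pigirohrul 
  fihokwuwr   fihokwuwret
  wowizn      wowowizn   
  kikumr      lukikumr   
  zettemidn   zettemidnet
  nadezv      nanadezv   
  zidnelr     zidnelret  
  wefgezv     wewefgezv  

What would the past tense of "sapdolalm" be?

kikumr and girohr both end in -r yet inflect differently (lukikumr, pigirohrul), so the final letter is not what conditions the rule; the second-to-last letter is.
"sapdolalm" has second-to-last letter 'l'. The one such stem in the data (zidnelr → zidnelret) adds -et, so the same rule applies.
The other patterns: stems whose second-to-last letter is 'm' add the prefix lu-; stems whose second-to-last letter is 'h' or 'k' add pi- … -ul around the stem; stems whose second-to-last letter is 'z' repeat the first consonant+vowel as a prefix.
So sapdolalm → sapdolalmet.

sapdolalmet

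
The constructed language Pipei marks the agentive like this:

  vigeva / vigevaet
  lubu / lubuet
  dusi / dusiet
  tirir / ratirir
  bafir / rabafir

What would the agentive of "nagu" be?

naguet

dusi and tirir both have last vowel 'i' yet inflect differently (dusiet, ratirir), so the last vowel is not what conditions the rule; whether the stem ends in a vowel or a consonant is.
"nagu" ends in a vowel. The stems ending in a vowel (vigeva → vigevaet, lubu → lubuet, dusi → dusiet) add -et.
The other pattern: stems ending in a consonant add the prefix ra-.
So nagu → naguet.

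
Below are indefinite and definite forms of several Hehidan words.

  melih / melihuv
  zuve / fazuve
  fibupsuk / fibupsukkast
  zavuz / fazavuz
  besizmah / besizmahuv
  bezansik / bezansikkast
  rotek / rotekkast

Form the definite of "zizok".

bezansik and melih both have last vowel 'i' yet inflect differently (bezansikkast, melihuv), so the last vowel is not what conditions the rule; the final letter is.
"zizok" ends in -k. The stems ending in -k (bezansik → bezansikkast, fibupsuk → fibupsukkast, rotek → rotekkast) double the final consonant and add -ast.
The other patterns: stems ending in -h add -uv; stems ending in -e or -z add the prefix fa-.
So zizok → zizokkast.

zizokkast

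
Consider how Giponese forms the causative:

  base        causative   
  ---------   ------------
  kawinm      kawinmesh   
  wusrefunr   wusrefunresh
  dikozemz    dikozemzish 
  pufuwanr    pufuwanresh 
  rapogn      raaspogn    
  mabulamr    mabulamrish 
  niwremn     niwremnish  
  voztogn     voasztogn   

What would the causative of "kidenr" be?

wusrefunr and mabulamr both end in -r yet inflect differently (wusrefunresh, mabulamrish), so the final letter is not what conditions the rule; the second-to-last letter is.
"kidenr" has second-to-last letter 'n'. The stems whose second-to-last letter is 'n' (wusrefunr → wusrefunresh, pufuwanr → pufuwanresh, kawinm → kawinmesh) add -esh.
So kidenr → kidenresh.

kidenresh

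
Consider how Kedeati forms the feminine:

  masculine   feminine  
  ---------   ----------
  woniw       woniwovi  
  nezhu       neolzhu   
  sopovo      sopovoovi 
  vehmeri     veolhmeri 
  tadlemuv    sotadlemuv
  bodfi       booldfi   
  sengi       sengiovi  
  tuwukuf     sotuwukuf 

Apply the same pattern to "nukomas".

nuolkomas

sengi and bodfi both end in -i yet inflect differently (sengiovi, booldfi), so the final letter is not what conditions the rule; the first letter is.
"nukomas" begins with n-. The one such stem in the data (nezhu → neolzhu) inserts -ol- after the first vowel (as do bodfi, vehmeri), so the same rule applies.
The other patterns: stems beginning with s- or w- add -ovi; stems beginning with t- add the prefix so-.
So nukomas → nuolkomas.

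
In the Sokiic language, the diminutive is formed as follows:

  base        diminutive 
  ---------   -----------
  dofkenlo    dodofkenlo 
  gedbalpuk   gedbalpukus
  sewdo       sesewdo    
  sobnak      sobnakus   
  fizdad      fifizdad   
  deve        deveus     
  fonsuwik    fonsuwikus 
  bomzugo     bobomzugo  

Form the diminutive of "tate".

fizdad and sobnak both have last vowel 'a' yet inflect differently (fifizdad, sobnakus), so the last vowel is not what conditions the rule; the final letter is.
"tate" ends in -e. The one such stem in the data (deve → deveus) adds -us, so the same rule applies.
The other pattern: stems ending in -d or -o repeat the first consonant+vowel as a prefix.
So tate → tateus.

tateus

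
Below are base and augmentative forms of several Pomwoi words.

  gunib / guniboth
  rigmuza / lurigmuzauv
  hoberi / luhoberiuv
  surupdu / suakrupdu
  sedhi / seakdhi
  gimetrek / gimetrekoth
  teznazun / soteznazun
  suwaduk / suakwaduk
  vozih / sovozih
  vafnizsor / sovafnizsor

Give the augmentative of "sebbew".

sedhi and hoberi both end in -i yet inflect differently (seakdhi, luhoberiuv), so the final letter is not what conditions the rule; the first letter is.
"sebbew" begins with s-. The stems beginning with s- (suwaduk → suakwaduk, surupdu → suakrupdu, sedhi → seakdhi) insert -ak- after the first vowel.
So sebbew → seakbbew.

seakbbew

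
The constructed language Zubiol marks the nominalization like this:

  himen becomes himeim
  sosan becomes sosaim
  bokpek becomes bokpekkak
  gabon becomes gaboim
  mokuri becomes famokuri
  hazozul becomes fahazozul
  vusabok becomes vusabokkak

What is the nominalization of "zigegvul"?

fazigegvul

bokpek and himen both have last vowel 'e' yet inflect differently (bokpekkak, himeim), so the last vowel is not what conditions the rule; the final letter is.
"zigegvul" ends in -l. The one such stem in the data (hazozul → fahazozul) adds the prefix fa-, so the same rule applies.
The other patterns: stems ending in -k double the final consonant and add -ak; stems ending in -n drop the final letter and add -im.
So zigegvul → fazigegvul.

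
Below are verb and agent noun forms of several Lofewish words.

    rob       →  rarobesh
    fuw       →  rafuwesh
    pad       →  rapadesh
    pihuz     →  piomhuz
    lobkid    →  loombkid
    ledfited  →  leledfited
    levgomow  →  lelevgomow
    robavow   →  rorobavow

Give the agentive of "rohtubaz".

rorohtubaz

pad and lobkid both end in -d yet inflect differently (rapadesh, loombkid), so the final letter is not what conditions the rule; the number of vowels is.
"rohtubaz" has 3 vowels. The stems with 3 vowels (ledfited → leledfited, levgomow → lelevgomow, robavow → rorobavow) repeat the first consonant+vowel as a prefix.
The other patterns: stems with 1 vowel add ra- … -esh around the stem; stems with 2 vowels insert -om- after the first vowel.
So rohtubaz → rorohtubaz.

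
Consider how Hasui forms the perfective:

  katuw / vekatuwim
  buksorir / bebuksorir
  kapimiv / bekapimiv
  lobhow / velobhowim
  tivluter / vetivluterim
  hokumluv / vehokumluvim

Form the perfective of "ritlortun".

veritlortunim

"ritlortun" has last vowel 'u'. The stems whose last vowel is 'u' (hokumluv → vehokumluvim, katuw → vekatuwim) add ve- … -im around the stem.
The other pattern: stems whose last vowel is 'i' add the prefix be-.
So ritlortun → veritlortunim.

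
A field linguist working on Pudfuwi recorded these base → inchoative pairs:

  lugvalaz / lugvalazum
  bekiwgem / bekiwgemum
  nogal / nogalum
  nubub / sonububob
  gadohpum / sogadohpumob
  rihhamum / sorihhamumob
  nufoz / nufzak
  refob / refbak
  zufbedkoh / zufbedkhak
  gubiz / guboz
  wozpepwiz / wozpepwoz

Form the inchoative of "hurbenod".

hurbendak

"hurbenod" has last vowel 'o'. The stems whose last vowel is 'o' (nufoz → nufzak, refob → refbak, zufbedkoh → zufbedkhak) delete the last vowel and add -ak.
So hurbenod → hurbendak.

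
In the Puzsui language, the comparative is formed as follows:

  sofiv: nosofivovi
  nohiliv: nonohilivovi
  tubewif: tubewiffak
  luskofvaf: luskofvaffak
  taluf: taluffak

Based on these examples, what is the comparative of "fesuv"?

nofesuvovi

sofiv and tubewif both have last vowel 'i' yet inflect differently (nosofivovi, tubewiffak), so the last vowel is not what conditions the rule; the final letter is.
"fesuv" ends in -v. The stems ending in -v (sofiv → nosofivovi, nohiliv → nonohilivovi) add no- … -ovi around the stem.
So fesuv → nofesuvovi.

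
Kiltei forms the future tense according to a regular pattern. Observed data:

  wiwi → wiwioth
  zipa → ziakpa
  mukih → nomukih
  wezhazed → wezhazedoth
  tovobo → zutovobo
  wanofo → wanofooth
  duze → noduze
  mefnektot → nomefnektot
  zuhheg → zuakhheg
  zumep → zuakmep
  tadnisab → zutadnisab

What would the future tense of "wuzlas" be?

wanofo and tovobo both end in -o yet inflect differently (wanofooth, zutovobo), so the final letter is not what conditions the rule; the first letter is.
"wuzlas" begins with w-. The stems beginning with w- (wiwi → wiwioth, wezhazed → wezhazedoth, wanofo → wanofooth) add -oth.
The other patterns: stems beginning with t- add the prefix zu-; stems beginning with z- insert -ak- after the first vowel; stems beginning with d- or m- add the prefix no-.
So wuzlas → wuzlasoth.

wuzlasoth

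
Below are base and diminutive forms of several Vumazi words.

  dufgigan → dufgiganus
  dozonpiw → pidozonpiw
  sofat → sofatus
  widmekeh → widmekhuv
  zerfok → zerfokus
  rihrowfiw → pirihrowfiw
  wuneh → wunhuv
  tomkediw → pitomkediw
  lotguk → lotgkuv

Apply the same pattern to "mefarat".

mefaratus

"mefarat" has last vowel 'a'. The stems whose last vowel is 'a' (sofat → sofatus, dufgigan → dufgiganus) add -us.
The other patterns: stems whose last vowel is 'i' add the prefix pi-; stems whose last vowel is 'e' or 'u' delete the last vowel and add -uv.
So mefarat → mefaratus.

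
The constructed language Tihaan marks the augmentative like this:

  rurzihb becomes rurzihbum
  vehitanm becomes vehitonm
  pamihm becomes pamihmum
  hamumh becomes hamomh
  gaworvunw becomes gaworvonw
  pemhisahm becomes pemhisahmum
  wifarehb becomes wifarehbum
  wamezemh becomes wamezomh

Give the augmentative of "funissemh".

funissomh

pemhisahm and vehitanm both end in -m yet inflect differently (pemhisahmum, vehitonm), so the final letter is not what conditions the rule; the second-to-last letter is.
"funissemh" has second-to-last letter 'm'. The stems whose second-to-last letter is 'm' (hamumh → hamomh, wamezemh → wamezomh) change the last vowel to 'o'.
The other pattern: stems whose second-to-last letter is 'h' add -um.
So funissemh → funissomh.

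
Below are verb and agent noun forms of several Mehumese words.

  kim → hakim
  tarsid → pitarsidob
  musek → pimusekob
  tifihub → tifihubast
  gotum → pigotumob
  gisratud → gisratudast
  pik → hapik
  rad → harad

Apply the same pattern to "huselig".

huseligast

rad and tarsid both end in -d yet inflect differently (harad, pitarsidob), so the final letter is not what conditions the rule; the number of vowels is.
"huselig" has 3 vowels. The stems with 3 vowels (gisratud → gisratudast, tifihub → tifihubast) add -ast.
The other patterns: stems with 1 vowel add the prefix ha-; stems with 2 vowels add pi- … -ob around the stem.
So huselig → huseligast.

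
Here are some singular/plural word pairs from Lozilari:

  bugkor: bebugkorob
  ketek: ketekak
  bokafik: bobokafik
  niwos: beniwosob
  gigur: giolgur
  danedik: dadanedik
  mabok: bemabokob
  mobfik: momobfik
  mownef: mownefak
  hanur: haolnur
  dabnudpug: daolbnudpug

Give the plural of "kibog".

bekibogob

mobfik and mabok both end in -k yet inflect differently (momobfik, bemabokob), so the final letter is not what conditions the rule; the last vowel is.
"kibog" has last vowel 'o'. The stems whose last vowel is 'o' (niwos → beniwosob, bugkor → bebugkorob, mabok → bemabokob) add be- … -ob around the stem.
So kibog → bekibogob.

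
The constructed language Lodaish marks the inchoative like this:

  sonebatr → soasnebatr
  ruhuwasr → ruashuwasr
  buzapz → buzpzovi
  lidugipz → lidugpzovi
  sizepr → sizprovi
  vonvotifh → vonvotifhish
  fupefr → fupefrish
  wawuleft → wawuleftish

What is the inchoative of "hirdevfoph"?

"hirdevfoph" has second-to-last letter 'p'. The stems whose second-to-last letter is 'p' (buzapz → buzpzovi, lidugipz → lidugpzovi, sizepr → sizprovi) delete the last vowel and add -ovi.
The other patterns: stems whose second-to-last letter is 's' or 't' insert -as- after the first vowel; stems whose second-to-last letter is 'f' add -ish.
So hirdevfoph → hirdevfphovi.

hirdevfphovi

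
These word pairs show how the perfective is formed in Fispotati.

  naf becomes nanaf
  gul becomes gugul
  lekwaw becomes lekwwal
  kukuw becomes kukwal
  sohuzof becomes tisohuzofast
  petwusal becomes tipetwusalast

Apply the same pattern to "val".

"val" has 1 vowel. The stems with 1 vowel (naf → nanaf, gul → gugul) repeat the first consonant+vowel as a prefix.
The other patterns: stems with 2 vowels delete the last vowel and add -al; stems with 3 vowels add ti- … -ast around the stem.
So val → vaval.

vaval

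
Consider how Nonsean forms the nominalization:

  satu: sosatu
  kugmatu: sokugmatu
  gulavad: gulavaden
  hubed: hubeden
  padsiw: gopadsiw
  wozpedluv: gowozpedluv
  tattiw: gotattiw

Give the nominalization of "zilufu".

satu and wozpedluv both have last vowel 'u' yet inflect differently (sosatu, gowozpedluv), so the last vowel is not what conditions the rule; the final letter is.
"zilufu" ends in -u. The stems ending in -u (satu → sosatu, kugmatu → sokugmatu) add the prefix so-.
The other patterns: stems ending in -d add -en; stems ending in -v or -w add the prefix go-.
So zilufu → sozilufu.

sozilufu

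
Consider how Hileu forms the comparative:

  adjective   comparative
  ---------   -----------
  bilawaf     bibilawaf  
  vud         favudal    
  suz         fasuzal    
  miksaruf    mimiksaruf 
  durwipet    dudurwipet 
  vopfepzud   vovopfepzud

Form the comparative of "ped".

fapedal

vopfepzud and vud both end in -d yet inflect differently (vovopfepzud, favudal), so the final letter is not what conditions the rule; the number of vowels is.
"ped" has 1 vowel. The stems with 1 vowel (suz → fasuzal, vud → favudal) add fa- … -al around the stem.
So ped → fapedal.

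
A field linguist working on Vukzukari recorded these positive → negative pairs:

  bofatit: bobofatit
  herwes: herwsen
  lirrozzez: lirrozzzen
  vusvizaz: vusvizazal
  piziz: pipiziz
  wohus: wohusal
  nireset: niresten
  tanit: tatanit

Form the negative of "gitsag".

gitsagal

"gitsag" has last vowel 'a'. The one such stem in the data (vusvizaz → vusvizazal) adds -al, so the same rule applies.
The other patterns: stems whose last vowel is 'i' repeat the first consonant+vowel as a prefix; stems whose last vowel is 'e' delete the last vowel and add -en.
So gitsag → gitsagal.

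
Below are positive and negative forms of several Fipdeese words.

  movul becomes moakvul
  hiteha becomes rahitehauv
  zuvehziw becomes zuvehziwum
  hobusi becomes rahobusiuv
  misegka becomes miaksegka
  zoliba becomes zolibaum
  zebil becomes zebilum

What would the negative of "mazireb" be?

hiteha and misegka both end in -a yet inflect differently (rahitehauv, miaksegka), so the final letter is not what conditions the rule; the first letter is.
"mazireb" begins with m-. The stems beginning with m- (misegka → miaksegka, movul → moakvul) insert -ak- after the first vowel.
So mazireb → maakzireb.

maakzireb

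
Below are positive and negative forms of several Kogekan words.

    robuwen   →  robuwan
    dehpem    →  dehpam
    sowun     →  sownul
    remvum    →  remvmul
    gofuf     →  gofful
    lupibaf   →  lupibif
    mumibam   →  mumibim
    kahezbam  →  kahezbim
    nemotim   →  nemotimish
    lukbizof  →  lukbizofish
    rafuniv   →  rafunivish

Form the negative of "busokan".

robuwen and sowun both end in -n yet inflect differently (robuwan, sownul), so the final letter is not what conditions the rule; the last vowel is.
"busokan" has last vowel 'a'. The stems whose last vowel is 'a' (lupibaf → lupibif, mumibam → mumibim, kahezbam → kahezbim) change the last vowel to 'i'.
So busokan → busokin.

busokin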